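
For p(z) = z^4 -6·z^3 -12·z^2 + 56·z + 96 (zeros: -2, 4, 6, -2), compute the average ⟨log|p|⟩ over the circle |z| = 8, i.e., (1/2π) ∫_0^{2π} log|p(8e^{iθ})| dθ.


Zeros: -2, -2, 4, 6; r = 8.
Inside |z| < r: -2, -2, 4, 6. Outside (|z| ≥ r): ∅.
p(0) = 96, so log|p(0)| = log(96) = 4.5643.
Apply Jensen: I(r) = log|p(0)| + Σ_k log(r/|z_k|), summed over zeros inside |z| < r.
  log(r/|z_k|) for z_k = -2: log(8/2) = 1.3863
  log(r/|z_k|) for z_k = 4: log(8/4) = 0.6931
  log(r/|z_k|) for z_k = 6: log(8/6) = 0.2877
  log(r/|z_k|) for z_k = -2: log(8/2) = 1.3863
Sum over inside zeros: 3.7534.
I(r) = log|p(0)| + (inside sum) = 4.5643 + 3.7534 = 8.3178.
Closed form (all zeros inside, monic): I(r) = n·log(r) = 4·log(8) = 8.3178. ✓

I(r) ≈ 8.3178.


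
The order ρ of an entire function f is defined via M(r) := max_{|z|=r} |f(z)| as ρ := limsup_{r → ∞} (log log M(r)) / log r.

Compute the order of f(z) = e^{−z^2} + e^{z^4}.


Each summand is entire of order 2 and 4 respectively (as in the single-exponential case). The order of a sum is at most the max of the orders, so ρ ≤ 4. For the lower bound: on |z|=r choose arg z so that 1z^4 is real positive; then |e^{1z^4}| = e^{1r^4} while |e^{-1z^2}| ≤ e^{1r^2} = o(e^{1r^4}). So |f| ≥ e^{1r^4}(1 − o(1)) and ρ ≥ 4. Hence ρ = max(2, 4) = 4.
Therefore ρ = 4.

Order ρ = 4.


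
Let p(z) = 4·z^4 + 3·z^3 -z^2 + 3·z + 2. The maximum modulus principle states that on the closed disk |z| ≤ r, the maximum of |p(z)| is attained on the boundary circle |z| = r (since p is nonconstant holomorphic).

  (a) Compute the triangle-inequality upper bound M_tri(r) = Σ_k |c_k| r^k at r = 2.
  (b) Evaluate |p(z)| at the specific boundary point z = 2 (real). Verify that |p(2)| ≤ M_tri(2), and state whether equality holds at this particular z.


Coefficients: c_0 = 2, c_1 = 3, c_2 = -1, c_3 = 3, c_4 = 4. Radius r = 2.
Part (a). Triangle bound: M_tri(r) = Σ_k |c_k| r^k
  = |2|·2^0 + |3|·2^1 + |-1|·2^2 + |3|·2^3 + |4|·2^4
  = 2 + 6 + 4 + 24 + 64 = 100.
This bounds M(r) := max_{|z|=r} |p(z)| from above; equality holds iff all terms c_k z^k can be made to align in phase at a single z on |z|=r.
Part (b). At z = 2 (real, on the circle |z| = r):
  p(2) = (2)·2^0 + (3)·2^1 + (-1)·2^2 + (3)·2^3 + (4)·2^4 = 92.
  |p(2)| = 92.
Check: |p(2)| = 92 ≤ 100 = M_tri(2). ✓ Equality does not hold at z = 2 (the coefficients have mixed signs, so the terms do not all align in phase there).

M_tri(2) = 100; |p(2)| = 92; equality at z=2: no.


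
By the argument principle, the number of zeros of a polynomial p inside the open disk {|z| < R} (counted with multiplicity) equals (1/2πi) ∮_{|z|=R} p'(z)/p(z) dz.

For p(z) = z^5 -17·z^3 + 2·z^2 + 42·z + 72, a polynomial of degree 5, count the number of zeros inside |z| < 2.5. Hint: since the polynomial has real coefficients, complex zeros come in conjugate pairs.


The zeros of p are: 3, (-1 + 1i), (-1 - 1i), 3, -4.
Their magnitudes are: 3, 1.414, 1.414, 3, 4.
Zeros with |z| < R = 2.5: (-1 + 1i), (-1 - 1i).
Count = 2.
By the argument principle, (1/2πi) ∮_{|z|=R} p'(z)/p(z) dz equals exactly this count.

Number of zeros inside |z| < 2.5: 2.


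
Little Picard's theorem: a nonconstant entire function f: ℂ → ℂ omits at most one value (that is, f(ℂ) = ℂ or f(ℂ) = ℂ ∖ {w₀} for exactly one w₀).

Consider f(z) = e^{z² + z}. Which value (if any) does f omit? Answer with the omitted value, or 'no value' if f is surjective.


Little Picard bounds the complement of f(ℂ) to at most one point.
The exponent g(z) = z² + z is a nonconstant polynomial, hence surjective onto ℂ. So e^{g(z)} takes every value in {e^w : w ∈ ℂ} = ℂ ∖ {0}. Adding 0 shifts the range to ℂ ∖ {0}. f omits exactly 0.

Omitted value: 0.


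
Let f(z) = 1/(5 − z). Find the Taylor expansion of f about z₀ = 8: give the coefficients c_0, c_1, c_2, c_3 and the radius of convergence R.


Let w = z − z₀, so z = z₀ + w.
Then 5 − z = 5 − (z₀ + w) = (5 − z₀) − w = -3 − w.
f(z) = 1/(-3 − w) = (1/(-3)) · 1/(1 − w/(-3)) = Σ_{n≥0} w^n / (-3)^(n+1).
So c_n = 1/(-3)^(n+1):
  c_0 = 1/(-3)^1 = -1/3.
  c_1 = 1/(-3)^2 = 1/9.
  c_2 = 1/(-3)^3 = -1/27.
  c_3 = 1/(-3)^4 = 1/81.
The series is valid for |w/d| < 1, i.e. |z − z₀| < |d|.
Radius of convergence: R = |5 − z₀| = |-3| = 3 (distance from z₀ to the singularity z = 5).

c_0 = -1/3, c_1 = 1/9, c_2 = -1/27, c_3 = 1/81; R = 3.


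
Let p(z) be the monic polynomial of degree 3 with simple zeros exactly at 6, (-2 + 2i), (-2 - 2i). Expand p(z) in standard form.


The polynomial is p(z) = ∏_{α ∈ S} (z − α), where S = {6, (-2 + 2i), (-2 - 2i)}.
Expanding the product yields: p(z) = z^3 -2·z^2 -16·z -48.
Note conjugate pairs combine to real quadratics: (z − (-2+2i))(z − (-2−2i)) = z² + 4z + 8.
The resulting polynomial has degree 3 and real coefficients as required.

p(z) = z^3 -2·z^2 -16·z -48.


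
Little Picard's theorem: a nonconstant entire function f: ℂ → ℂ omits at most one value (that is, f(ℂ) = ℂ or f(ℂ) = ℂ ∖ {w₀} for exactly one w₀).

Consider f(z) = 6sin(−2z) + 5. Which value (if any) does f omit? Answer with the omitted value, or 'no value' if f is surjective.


Little Picard bounds the complement of f(ℂ) to at most one point.
sin is entire and surjective onto ℂ: for every w ∈ ℂ, sin(ζ) = w has a solution ζ ∈ ℂ (e.g., via the complex inverse arcsin). With ζ = −2z this gives z = ζ/(-2). Then 6·sin(−2z) takes every value in 6·ℂ = ℂ, and adding 5 is a bijection of ℂ. So f is surjective and omits no value. (Note: only on the real line is sin bounded by [−1, 1].)

Omitted value: no value.


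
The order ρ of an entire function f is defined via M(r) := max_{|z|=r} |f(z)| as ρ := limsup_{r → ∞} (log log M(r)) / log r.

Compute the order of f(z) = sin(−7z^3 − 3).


Write sin(w) = (e^{iw} ± e^{−iw})/(2 or 2i), so |sin(w)| ≤ e^{|w|}. With w = −7z^3 − 3, |w| ≤ 7r^3 + 3 on |z|=r, giving M(r) ≤ e^{7r^3 + 3} and ρ ≤ 3. For the lower bound, choose z on |z|=r with -7z^3 purely imaginary of modulus 7r^3; then |sin(−7z^3 − 3)| grows like e^{7r^3}/2, so ρ ≥ 3. Hence ρ = 3.
Therefore ρ = 3.

Order ρ = 3.


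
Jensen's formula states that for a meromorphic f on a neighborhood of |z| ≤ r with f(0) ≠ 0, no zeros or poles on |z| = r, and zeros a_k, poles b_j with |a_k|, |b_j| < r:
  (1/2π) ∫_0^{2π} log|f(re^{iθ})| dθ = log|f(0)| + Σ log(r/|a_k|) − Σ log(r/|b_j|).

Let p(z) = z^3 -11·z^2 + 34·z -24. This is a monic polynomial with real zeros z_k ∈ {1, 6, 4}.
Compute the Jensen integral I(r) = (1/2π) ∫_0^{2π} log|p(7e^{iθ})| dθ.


Zeros: 1, 4, 6; r = 7.
Inside |z| < r: 1, 4, 6. Outside (|z| ≥ r): ∅.
p(0) = -24, so log|p(0)| = log(24) = 3.1781.
Apply Jensen: I(r) = log|p(0)| + Σ_k log(r/|z_k|), summed over zeros inside |z| < r.
  log(r/|z_k|) for z_k = 1: log(7/1) = 1.9459
  log(r/|z_k|) for z_k = 6: log(7/6) = 0.1542
  log(r/|z_k|) for z_k = 4: log(7/4) = 0.5596
Sum over inside zeros: 2.6597.
I(r) = log|p(0)| + (inside sum) = 3.1781 + 2.6597 = 5.8377.
Closed form (all zeros inside, monic): I(r) = n·log(r) = 3·log(7) = 5.8377. ✓

I(r) ≈ 5.8377.


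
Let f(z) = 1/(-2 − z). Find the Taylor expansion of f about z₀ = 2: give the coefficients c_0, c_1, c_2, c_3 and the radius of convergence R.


Let w = z − z₀, so z = z₀ + w.
Then -2 − z = -2 − (z₀ + w) = (-2 − z₀) − w = -4 − w.
f(z) = 1/(-4 − w) = (1/(-4)) · 1/(1 − w/(-4)) = Σ_{n≥0} w^n / (-4)^(n+1).
So c_n = 1/(-4)^(n+1):
  c_0 = 1/(-4)^1 = -1/4.
  c_1 = 1/(-4)^2 = 1/16.
  c_2 = 1/(-4)^3 = -1/64.
  c_3 = 1/(-4)^4 = 1/256.
The series is valid for |w/d| < 1, i.e. |z − z₀| < |d|.
Radius of convergence: R = |-2 − z₀| = |-4| = 4 (distance from z₀ to the singularity z = -2).

c_0 = -1/4, c_1 = 1/16, c_2 = -1/64, c_3 = 1/256; R = 4.


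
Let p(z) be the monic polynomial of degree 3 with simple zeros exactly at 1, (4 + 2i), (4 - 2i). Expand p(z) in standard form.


The polynomial is p(z) = ∏_{α ∈ S} (z − α), where S = {1, (4 + 2i), (4 - 2i)}.
Expanding the product yields: p(z) = z^3 -9·z^2 + 28·z -20.
Note conjugate pairs combine to real quadratics: (z − (4+2i))(z − (4−2i)) = z² − 8z + 20.
The resulting polynomial has degree 3 and real coefficients as required.

p(z) = z^3 -9·z^2 + 28·z -20.


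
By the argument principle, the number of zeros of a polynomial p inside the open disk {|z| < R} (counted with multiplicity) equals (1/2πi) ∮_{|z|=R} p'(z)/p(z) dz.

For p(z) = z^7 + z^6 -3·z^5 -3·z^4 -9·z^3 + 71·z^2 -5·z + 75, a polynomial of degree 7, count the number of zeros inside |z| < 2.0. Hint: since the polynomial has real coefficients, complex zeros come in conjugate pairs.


The zeros of p are: (2 + 1i), (2 - 1i), (0 + 1i), (0 - 1i), (-1 + 2i), (-1 - 2i), -3.
Their magnitudes are: 2.236, 2.236, 1, 1, 2.236, 2.236, 3.
Zeros with |z| < R = 2.0: (0 + 1i), (0 - 1i).
Count = 2.
By the argument principle, (1/2πi) ∮_{|z|=R} p'(z)/p(z) dz equals exactly this count.

Number of zeros inside |z| < 2.0: 2.


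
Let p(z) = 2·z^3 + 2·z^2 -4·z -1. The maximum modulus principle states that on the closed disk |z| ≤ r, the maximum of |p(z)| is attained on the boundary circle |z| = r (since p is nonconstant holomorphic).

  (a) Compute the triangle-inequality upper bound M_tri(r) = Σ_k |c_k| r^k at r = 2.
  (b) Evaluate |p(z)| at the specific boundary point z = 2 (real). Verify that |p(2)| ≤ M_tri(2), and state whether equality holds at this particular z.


Coefficients: c_0 = -1, c_1 = -4, c_2 = 2, c_3 = 2. Radius r = 2.
Part (a). Triangle bound: M_tri(r) = Σ_k |c_k| r^k
  = |-1|·2^0 + |-4|·2^1 + |2|·2^2 + |2|·2^3
  = 1 + 8 + 8 + 16 = 33.
This bounds M(r) := max_{|z|=r} |p(z)| from above; equality holds iff all terms c_k z^k can be made to align in phase at a single z on |z|=r.
Part (b). At z = 2 (real, on the circle |z| = r):
  p(2) = (-1)·2^0 + (-4)·2^1 + (2)·2^2 + (2)·2^3 = 15.
  |p(2)| = 15.
Check: |p(2)| = 15 ≤ 33 = M_tri(2). ✓ Equality does not hold at z = 2 (the coefficients have mixed signs, so the terms do not all align in phase there).

M_tri(2) = 33; |p(2)| = 15; equality at z=2: no.


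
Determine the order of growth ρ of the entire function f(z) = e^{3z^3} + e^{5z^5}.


Each summand is entire of order 3 and 5 respectively (as in the single-exponential case). The order of a sum is at most the max of the orders, so ρ ≤ 5. For the lower bound: on |z|=r choose arg z so that 5z^5 is real positive; then |e^{5z^5}| = e^{5r^5} while |e^{3z^3}| ≤ e^{3r^3} = o(e^{5r^5}). So |f| ≥ e^{5r^5}(1 − o(1)) and ρ ≥ 5. Hence ρ = max(3, 5) = 5.
Therefore ρ = 5.

Order ρ = 5.


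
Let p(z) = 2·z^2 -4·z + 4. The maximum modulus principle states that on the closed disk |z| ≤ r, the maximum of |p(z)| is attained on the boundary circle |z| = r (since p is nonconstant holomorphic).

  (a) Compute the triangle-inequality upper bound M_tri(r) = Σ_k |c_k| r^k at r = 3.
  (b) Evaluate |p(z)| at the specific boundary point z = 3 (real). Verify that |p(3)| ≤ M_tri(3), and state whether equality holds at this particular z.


Coefficients: c_0 = 4, c_1 = -4, c_2 = 2. Radius r = 3.
Part (a). Triangle bound: M_tri(r) = Σ_k |c_k| r^k
  = |4|·3^0 + |-4|·3^1 + |2|·3^2
  = 4 + 12 + 18 = 34.
This bounds M(r) := max_{|z|=r} |p(z)| from above; equality holds iff all terms c_k z^k can be made to align in phase at a single z on |z|=r.
Part (b). At z = 3 (real, on the circle |z| = r):
  p(3) = (4)·3^0 + (-4)·3^1 + (2)·3^2 = 10.
  |p(3)| = 10.
Check: |p(3)| = 10 ≤ 34 = M_tri(3). ✓ Equality does not hold at z = 3 (the coefficients have mixed signs, so the terms do not all align in phase there).

M_tri(3) = 34; |p(3)| = 10; equality at z=3: no.


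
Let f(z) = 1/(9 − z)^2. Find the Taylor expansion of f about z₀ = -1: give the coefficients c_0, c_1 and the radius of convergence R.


Let w = z − z₀, so z = z₀ + w.
Then 9 − z = 9 − (z₀ + w) = (9 − z₀) − w = 10 − w.
f(z) = 1/(10 − w)^2 = (1/(10)^2) · (1 − w/(10))^{−2}.
By the binomial series (1−u)^{−2} = Σ_{n≥0} C(n+1, 1) u^n for |u|<1, with u = w/(10):
  c_n = C(n+1, 1) / (10)^(n+2).
  c_0 = 1/(10)^2 = 1/100.
  c_1 = 2/(10)^3 = 1/500.
The series is valid for |w/d| < 1, i.e. |z − z₀| < |d|.
Radius of convergence: R = |9 − z₀| = |10| = 10 (distance from z₀ to the singularity z = 9).

c_0 = 1/100, c_1 = 1/500; R = 10.


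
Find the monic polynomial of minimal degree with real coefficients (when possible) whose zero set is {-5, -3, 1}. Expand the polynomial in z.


The polynomial is p(z) = ∏_{α ∈ S} (z − α), where S = {-5, -3, 1}.
Expanding the product yields: p(z) = z^3 + 7·z^2 + 7·z -15.
The resulting polynomial has degree 3 and real coefficients as required.

p(z) = z^3 + 7·z^2 + 7·z -15.


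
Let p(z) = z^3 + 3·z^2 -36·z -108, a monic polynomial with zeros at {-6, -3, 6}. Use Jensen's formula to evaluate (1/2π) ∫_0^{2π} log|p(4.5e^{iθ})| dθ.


Zeros: -6, -3, 6; r = 4.5.
Inside |z| < r: -3. Outside (|z| ≥ r): -6, 6.
p(0) = -108, so log|p(0)| = log(108) = 4.6821.
Apply Jensen: I(r) = log|p(0)| + Σ_k log(r/|z_k|), summed over zeros inside |z| < r.
  log(r/|z_k|) for z_k = -3: log(4.5/3) = 0.4055
  Outside zeros (-6, 6) contribute nothing to the Jensen sum.
Sum over inside zeros: 0.4055.
I(r) = log|p(0)| + (inside sum) = 4.6821 + 0.4055 = 5.0876.
Note: since some zeros are outside |z| ≤ r, the simplified n·log(r) form does NOT apply — only the inside zeros contribute.

I(r) ≈ 5.0876.


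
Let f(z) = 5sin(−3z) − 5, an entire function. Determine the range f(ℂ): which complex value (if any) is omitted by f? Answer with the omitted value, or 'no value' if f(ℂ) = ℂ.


Little Picard bounds the complement of f(ℂ) to at most one point.
sin is entire and surjective onto ℂ: for every w ∈ ℂ, sin(ζ) = w has a solution ζ ∈ ℂ (e.g., via the complex inverse arcsin). With ζ = −3z this gives z = ζ/(-3). Then 5·sin(−3z) takes every value in 5·ℂ = ℂ, and adding -5 is a bijection of ℂ. So f is surjective and omits no value. (Note: only on the real line is sin bounded by [−1, 1].)

Omitted value: no value.


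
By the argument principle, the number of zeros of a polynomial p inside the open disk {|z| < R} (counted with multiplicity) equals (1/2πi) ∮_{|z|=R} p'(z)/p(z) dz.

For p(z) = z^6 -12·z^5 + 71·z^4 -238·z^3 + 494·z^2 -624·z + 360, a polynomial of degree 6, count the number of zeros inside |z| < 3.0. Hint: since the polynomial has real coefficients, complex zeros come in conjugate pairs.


The zeros of p are: (3 + 3i), (3 - 3i), 2, (1 + 2i), (1 - 2i), 2.
Their magnitudes are: 4.243, 4.243, 2, 2.236, 2.236, 2.
Zeros with |z| < R = 3.0: 2, (1 + 2i), (1 - 2i), 2.
Count = 4.
By the argument principle, (1/2πi) ∮_{|z|=R} p'(z)/p(z) dz equals exactly this count.

Number of zeros inside |z| < 3.0: 4.


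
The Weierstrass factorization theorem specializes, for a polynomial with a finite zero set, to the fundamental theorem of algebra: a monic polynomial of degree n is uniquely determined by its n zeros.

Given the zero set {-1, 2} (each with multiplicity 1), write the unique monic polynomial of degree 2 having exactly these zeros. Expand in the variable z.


The polynomial is p(z) = ∏_{α ∈ S} (z − α), where S = {-1, 2}.
Expanding the product yields: p(z) = z^2 -z -2.
The resulting polynomial has degree 2 and real coefficients as required.

p(z) = z^2 -z -2.


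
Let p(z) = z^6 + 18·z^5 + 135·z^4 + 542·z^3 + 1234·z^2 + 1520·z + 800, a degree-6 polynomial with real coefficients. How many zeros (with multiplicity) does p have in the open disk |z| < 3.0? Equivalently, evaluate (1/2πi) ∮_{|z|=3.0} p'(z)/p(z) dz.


The zeros of p are: -4, (-3 + 1i), (-3 - 1i), -4, (-2 + 1i), (-2 - 1i).
Their magnitudes are: 4, 3.162, 3.162, 4, 2.236, 2.236.
Zeros with |z| < R = 3.0: (-2 + 1i), (-2 - 1i).
Count = 2.
By the argument principle, (1/2πi) ∮_{|z|=R} p'(z)/p(z) dz equals exactly this count.

Number of zeros inside |z| < 3.0: 2.


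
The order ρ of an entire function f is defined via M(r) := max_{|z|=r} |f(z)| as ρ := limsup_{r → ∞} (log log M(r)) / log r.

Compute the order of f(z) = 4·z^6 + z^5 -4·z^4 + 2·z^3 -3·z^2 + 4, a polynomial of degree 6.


|f(z)| ≤ Σ|c_k|·r^k = O(r^6) as r → ∞. Polynomial growth is O(e^{r^ε}) for every ε > 0 (since r^6/e^{r^ε} → 0), so ρ ≤ ε for all ε > 0, i.e. ρ = 0. Every nonconstant polynomial has order 0.
Therefore ρ = 0.

Order ρ = 0.


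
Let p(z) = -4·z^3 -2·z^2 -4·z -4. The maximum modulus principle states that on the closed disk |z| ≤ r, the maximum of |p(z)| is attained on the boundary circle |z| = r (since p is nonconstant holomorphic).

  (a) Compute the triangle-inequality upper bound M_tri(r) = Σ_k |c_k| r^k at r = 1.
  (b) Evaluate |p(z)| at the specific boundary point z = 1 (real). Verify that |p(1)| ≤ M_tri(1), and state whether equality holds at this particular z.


Coefficients: c_0 = -4, c_1 = -4, c_2 = -2, c_3 = -4. Radius r = 1.
Part (a). Triangle bound: M_tri(r) = Σ_k |c_k| r^k
  = |-4|·1^0 + |-4|·1^1 + |-2|·1^2 + |-4|·1^3
  = 4 + 4 + 2 + 4 = 14.
This bounds M(r) := max_{|z|=r} |p(z)| from above; equality holds iff all terms c_k z^k can be made to align in phase at a single z on |z|=r.
Part (b). At z = 1 (real, on the circle |z| = r):
  p(1) = (-4)·1^0 + (-4)·1^1 + (-2)·1^2 + (-4)·1^3 = -14.
  |p(1)| = 14.
Since all nonzero coefficients share the same sign, |p(1)| = 14 = M_tri(1); the triangle bound is attained at z = 1, so in fact M(r) = 14.

M_tri(1) = 14; |p(1)| = 14; equality at z=1: yes.


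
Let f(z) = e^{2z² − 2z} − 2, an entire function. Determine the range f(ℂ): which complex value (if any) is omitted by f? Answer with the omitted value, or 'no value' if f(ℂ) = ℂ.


Little Picard bounds the complement of f(ℂ) to at most one point.
The exponent g(z) = 2z² − 2z is a nonconstant polynomial, hence surjective onto ℂ. So e^{g(z)} takes every value in {e^w : w ∈ ℂ} = ℂ ∖ {0}. Adding -2 shifts the range to ℂ ∖ {-2}. f omits exactly -2.

Omitted value: -2.


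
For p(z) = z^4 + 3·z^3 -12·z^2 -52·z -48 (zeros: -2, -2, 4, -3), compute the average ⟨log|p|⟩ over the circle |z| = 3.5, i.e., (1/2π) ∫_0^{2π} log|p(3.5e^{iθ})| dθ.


Zeros: -3, -2, -2, 4; r = 3.5.
Inside |z| < r: -3, -2, -2. Outside (|z| ≥ r): 4.
p(0) = -48, so log|p(0)| = log(48) = 3.8712.
Apply Jensen: I(r) = log|p(0)| + Σ_k log(r/|z_k|), summed over zeros inside |z| < r.
  log(r/|z_k|) for z_k = -2: log(3.5/2) = 0.5596
  log(r/|z_k|) for z_k = -2: log(3.5/2) = 0.5596
  log(r/|z_k|) for z_k = -3: log(3.5/3) = 0.1542
  Outside zeros (4) contribute nothing to the Jensen sum.
Sum over inside zeros: 1.2734.
I(r) = log|p(0)| + (inside sum) = 3.8712 + 1.2734 = 5.1446.
Note: since some zeros are outside |z| ≤ r, the simplified n·log(r) form does NOT apply — only the inside zeros contribute.

I(r) ≈ 5.1446.


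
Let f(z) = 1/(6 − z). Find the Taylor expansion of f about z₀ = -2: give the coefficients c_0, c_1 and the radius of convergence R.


Let w = z − z₀, so z = z₀ + w.
Then 6 − z = 6 − (z₀ + w) = (6 − z₀) − w = 8 − w.
f(z) = 1/(8 − w) = (1/(8)) · 1/(1 − w/(8)) = Σ_{n≥0} w^n / (8)^(n+1).
So c_n = 1/(8)^(n+1):
  c_0 = 1/(8)^1 = 1/8.
  c_1 = 1/(8)^2 = 1/64.
The series is valid for |w/d| < 1, i.e. |z − z₀| < |d|.
Radius of convergence: R = |6 − z₀| = |8| = 8 (distance from z₀ to the singularity z = 6).

c_0 = 1/8, c_1 = 1/64; R = 8.


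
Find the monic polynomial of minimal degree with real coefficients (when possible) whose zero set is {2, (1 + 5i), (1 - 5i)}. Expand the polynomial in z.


The polynomial is p(z) = ∏_{α ∈ S} (z − α), where S = {2, (1 + 5i), (1 - 5i)}.
Expanding the product yields: p(z) = z^3 -4·z^2 + 30·z -52.
Note conjugate pairs combine to real quadratics: (z − (1+5i))(z − (1−5i)) = z² − 2z + 26.
The resulting polynomial has degree 3 and real coefficients as required.

p(z) = z^3 -4·z^2 + 30·z -52.


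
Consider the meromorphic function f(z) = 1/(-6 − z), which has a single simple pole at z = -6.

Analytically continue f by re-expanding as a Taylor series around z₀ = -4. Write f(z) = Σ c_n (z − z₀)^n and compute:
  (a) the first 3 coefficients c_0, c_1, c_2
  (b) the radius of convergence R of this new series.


Let w = z − z₀, so z = z₀ + w.
Then -6 − z = -6 − (z₀ + w) = (-6 − z₀) − w = -2 − w.
f(z) = 1/(-2 − w) = (1/(-2)) · 1/(1 − w/(-2)) = Σ_{n≥0} w^n / (-2)^(n+1).
So c_n = 1/(-2)^(n+1):
  c_0 = 1/(-2)^1 = -1/2.
  c_1 = 1/(-2)^2 = 1/4.
  c_2 = 1/(-2)^3 = -1/8.
The series is valid for |w/d| < 1, i.e. |z − z₀| < |d|.
Radius of convergence: R = |-6 − z₀| = |-2| = 2 (distance from z₀ to the singularity z = -6).

c_0 = -1/2, c_1 = 1/4, c_2 = -1/8; R = 2.


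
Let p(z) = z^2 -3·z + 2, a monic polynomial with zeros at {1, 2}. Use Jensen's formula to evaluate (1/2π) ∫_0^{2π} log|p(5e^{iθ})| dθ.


Zeros: 1, 2; r = 5.
Inside |z| < r: 1, 2. Outside (|z| ≥ r): ∅.
p(0) = 2, so log|p(0)| = log(2) = 0.6931.
Apply Jensen: I(r) = log|p(0)| + Σ_k log(r/|z_k|), summed over zeros inside |z| < r.
  log(r/|z_k|) for z_k = 1: log(5/1) = 1.6094
  log(r/|z_k|) for z_k = 2: log(5/2) = 0.9163
Sum over inside zeros: 2.5257.
I(r) = log|p(0)| + (inside sum) = 0.6931 + 2.5257 = 3.2189.
Closed form (all zeros inside, monic): I(r) = n·log(r) = 2·log(5) = 3.2189. ✓

I(r) ≈ 3.2189.


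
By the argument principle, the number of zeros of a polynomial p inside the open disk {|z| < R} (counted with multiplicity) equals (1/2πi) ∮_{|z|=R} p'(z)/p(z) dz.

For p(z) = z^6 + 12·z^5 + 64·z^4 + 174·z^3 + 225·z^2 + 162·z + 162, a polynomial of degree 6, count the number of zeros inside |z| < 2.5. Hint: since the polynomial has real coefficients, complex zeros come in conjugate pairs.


The zeros of p are: -3, -3, (-3 + 3i), (-3 - 3i), (0 + 1i), (0 - 1i).
Their magnitudes are: 3, 3, 4.243, 4.243, 1, 1.
Zeros with |z| < R = 2.5: (0 + 1i), (0 - 1i).
Count = 2.
By the argument principle, (1/2πi) ∮_{|z|=R} p'(z)/p(z) dz equals exactly this count.

Number of zeros inside |z| < 2.5: 2.


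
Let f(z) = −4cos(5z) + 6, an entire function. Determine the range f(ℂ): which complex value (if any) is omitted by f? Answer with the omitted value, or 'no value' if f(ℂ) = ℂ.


Little Picard bounds the complement of f(ℂ) to at most one point.
cos is entire and surjective onto ℂ: for every w ∈ ℂ, cos(ζ) = w has a solution ζ ∈ ℂ (e.g., via the complex inverse arccos). With ζ = 5z this gives z = ζ/(5). Then -4·cos(5z) takes every value in -4·ℂ = ℂ, and adding 6 is a bijection of ℂ. So f is surjective and omits no value. (Note: only on the real line is cos bounded by [−1, 1].)

Omitted value: no value.


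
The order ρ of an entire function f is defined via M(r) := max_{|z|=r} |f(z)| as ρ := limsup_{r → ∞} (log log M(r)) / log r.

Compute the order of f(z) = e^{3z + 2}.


|e^{3z + 2}| = e^{Re(3·z) + 2} ≤ e^{3|z|^1 + 2} = e^{3r^1 + 2} on |z| = r, so ρ ≤ 1. Choosing z on |z|=r so that 3·z is real positive (always possible by picking arg z appropriately) gives |f(z)| = e^{3r^1 + 2}, matching the bound. The additive constant 2 does not affect log log M(r) ~ 1·log r. Hence ρ = 1.
Therefore ρ = 1.

Order ρ = 1.


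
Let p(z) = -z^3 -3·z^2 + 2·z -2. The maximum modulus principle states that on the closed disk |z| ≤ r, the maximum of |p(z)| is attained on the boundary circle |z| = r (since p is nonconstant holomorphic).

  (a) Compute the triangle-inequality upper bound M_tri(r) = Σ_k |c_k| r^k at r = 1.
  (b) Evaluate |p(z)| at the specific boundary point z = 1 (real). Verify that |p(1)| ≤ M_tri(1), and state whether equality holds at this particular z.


Coefficients: c_0 = -2, c_1 = 2, c_2 = -3, c_3 = -1. Radius r = 1.
Part (a). Triangle bound: M_tri(r) = Σ_k |c_k| r^k
  = |-2|·1^0 + |2|·1^1 + |-3|·1^2 + |-1|·1^3
  = 2 + 2 + 3 + 1 = 8.
This bounds M(r) := max_{|z|=r} |p(z)| from above; equality holds iff all terms c_k z^k can be made to align in phase at a single z on |z|=r.
Part (b). At z = 1 (real, on the circle |z| = r):
  p(1) = (-2)·1^0 + (2)·1^1 + (-3)·1^2 + (-1)·1^3 = -4.
  |p(1)| = 4.
Check: |p(1)| = 4 ≤ 8 = M_tri(1). ✓ Equality does not hold at z = 1 (the coefficients have mixed signs, so the terms do not all align in phase there).

M_tri(1) = 8; |p(1)| = 4; equality at z=1: no.


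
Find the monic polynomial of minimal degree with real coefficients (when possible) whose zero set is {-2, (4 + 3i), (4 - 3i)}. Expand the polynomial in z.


The polynomial is p(z) = ∏_{α ∈ S} (z − α), where S = {-2, (4 + 3i), (4 - 3i)}.
Expanding the product yields: p(z) = z^3 -6·z^2 + 9·z + 50.
Note conjugate pairs combine to real quadratics: (z − (4+3i))(z − (4−3i)) = z² − 8z + 25.
The resulting polynomial has degree 3 and real coefficients as required.

p(z) = z^3 -6·z^2 + 9·z + 50.


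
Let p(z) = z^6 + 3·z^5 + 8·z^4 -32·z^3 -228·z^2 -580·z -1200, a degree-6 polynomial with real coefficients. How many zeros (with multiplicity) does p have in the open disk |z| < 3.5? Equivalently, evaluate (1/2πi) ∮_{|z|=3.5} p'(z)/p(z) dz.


The zeros of p are: (-1 + 3i), (-1 - 3i), -3, (-1 + 3i), (-1 - 3i), 4.
Their magnitudes are: 3.162, 3.162, 3, 3.162, 3.162, 4.
Zeros with |z| < R = 3.5: (-1 + 3i), (-1 - 3i), -3, (-1 + 3i), (-1 - 3i).
Count = 5.
By the argument principle, (1/2πi) ∮_{|z|=R} p'(z)/p(z) dz equals exactly this count.

Number of zeros inside |z| < 3.5: 5.


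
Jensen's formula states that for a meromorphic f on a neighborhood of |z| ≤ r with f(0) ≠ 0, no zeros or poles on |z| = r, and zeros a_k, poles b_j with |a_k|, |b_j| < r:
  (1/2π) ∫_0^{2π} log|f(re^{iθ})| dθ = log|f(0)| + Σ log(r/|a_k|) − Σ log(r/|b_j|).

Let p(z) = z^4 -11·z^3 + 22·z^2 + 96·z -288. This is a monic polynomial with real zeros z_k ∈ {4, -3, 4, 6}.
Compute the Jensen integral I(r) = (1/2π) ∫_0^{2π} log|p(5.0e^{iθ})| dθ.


Zeros: -3, 4, 4, 6; r = 5.0.
Inside |z| < r: -3, 4, 4. Outside (|z| ≥ r): 6.
p(0) = -288, so log|p(0)| = log(288) = 5.6630.
Apply Jensen: I(r) = log|p(0)| + Σ_k log(r/|z_k|), summed over zeros inside |z| < r.
  log(r/|z_k|) for z_k = 4: log(5.0/4) = 0.2231
  log(r/|z_k|) for z_k = -3: log(5.0/3) = 0.5108
  log(r/|z_k|) for z_k = 4: log(5.0/4) = 0.2231
  Outside zeros (6) contribute nothing to the Jensen sum.
Sum over inside zeros: 0.9571.
I(r) = log|p(0)| + (inside sum) = 5.6630 + 0.9571 = 6.6201.
Note: since some zeros are outside |z| ≤ r, the simplified n·log(r) form does NOT apply — only the inside zeros contribute.

I(r) ≈ 6.6201.


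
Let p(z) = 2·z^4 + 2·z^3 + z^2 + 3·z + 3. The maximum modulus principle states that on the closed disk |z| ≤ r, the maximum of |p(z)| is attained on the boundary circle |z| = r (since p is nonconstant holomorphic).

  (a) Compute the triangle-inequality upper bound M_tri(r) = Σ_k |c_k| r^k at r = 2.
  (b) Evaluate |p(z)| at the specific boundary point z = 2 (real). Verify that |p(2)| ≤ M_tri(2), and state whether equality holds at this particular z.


Coefficients: c_0 = 3, c_1 = 3, c_2 = 1, c_3 = 2, c_4 = 2. Radius r = 2.
Part (a). Triangle bound: M_tri(r) = Σ_k |c_k| r^k
  = |3|·2^0 + |3|·2^1 + |1|·2^2 + |2|·2^3 + |2|·2^4
  = 3 + 6 + 4 + 16 + 32 = 61.
This bounds M(r) := max_{|z|=r} |p(z)| from above; equality holds iff all terms c_k z^k can be made to align in phase at a single z on |z|=r.
Part (b). At z = 2 (real, on the circle |z| = r):
  p(2) = (3)·2^0 + (3)·2^1 + (1)·2^2 + (2)·2^3 + (2)·2^4 = 61.
  |p(2)| = 61.
Since all nonzero coefficients share the same sign, |p(2)| = 61 = M_tri(2); the triangle bound is attained at z = 2, so in fact M(r) = 61.

M_tri(2) = 61; |p(2)| = 61; equality at z=2: yes.


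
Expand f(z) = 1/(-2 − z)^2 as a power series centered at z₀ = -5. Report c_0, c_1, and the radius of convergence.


Let w = z − z₀, so z = z₀ + w.
Then -2 − z = -2 − (z₀ + w) = (-2 − z₀) − w = 3 − w.
f(z) = 1/(3 − w)^2 = (1/(3)^2) · (1 − w/(3))^{−2}.
By the binomial series (1−u)^{−2} = Σ_{n≥0} C(n+1, 1) u^n for |u|<1, with u = w/(3):
  c_n = C(n+1, 1) / (3)^(n+2).
  c_0 = 1/(3)^2 = 1/9.
  c_1 = 2/(3)^3 = 2/27.
The series is valid for |w/d| < 1, i.e. |z − z₀| < |d|.
Radius of convergence: R = |-2 − z₀| = |3| = 3 (distance from z₀ to the singularity z = -2).

c_0 = 1/9, c_1 = 2/27; R = 3.


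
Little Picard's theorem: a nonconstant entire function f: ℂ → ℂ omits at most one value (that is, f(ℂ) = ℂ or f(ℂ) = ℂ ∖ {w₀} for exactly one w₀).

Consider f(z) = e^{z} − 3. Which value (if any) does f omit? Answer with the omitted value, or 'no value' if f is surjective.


Little Picard bounds the complement of f(ℂ) to at most one point.
e^{z} is never zero on ℂ, so 1·e^{z} takes every value in ℂ ∖ {0}. Adding -3 shifts the range to ℂ ∖ {-3}. Thus f omits exactly the value -3.

Omitted value: -3.


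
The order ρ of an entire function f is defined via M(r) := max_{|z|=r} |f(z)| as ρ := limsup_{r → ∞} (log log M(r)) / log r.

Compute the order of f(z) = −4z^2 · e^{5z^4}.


M(r) = max_{|z|=r} |-4|·|z|^2·|e^{5z^4}| = 4·r^2 · e^{5r^4} (the factors attain their maxima compatibly on |z|=r). Then log M(r) = log 4 + 2·log r + 5r^4, dominated by the last term, so log log M(r) ~ 4·log r. The polynomial factor -4z^2 contributes only a log r term and does not affect the order. ρ = 4.
Therefore ρ = 4.

Order ρ = 4.


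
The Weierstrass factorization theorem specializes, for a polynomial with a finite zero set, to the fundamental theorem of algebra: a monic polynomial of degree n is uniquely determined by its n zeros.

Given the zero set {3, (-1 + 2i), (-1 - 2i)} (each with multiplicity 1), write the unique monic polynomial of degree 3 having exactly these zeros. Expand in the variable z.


The polynomial is p(z) = ∏_{α ∈ S} (z − α), where S = {3, (-1 + 2i), (-1 - 2i)}.
Expanding the product yields: p(z) = z^3 -z^2 -z -15.
Note conjugate pairs combine to real quadratics: (z − (-1+2i))(z − (-1−2i)) = z² + 2z + 5.
The resulting polynomial has degree 3 and real coefficients as required.

p(z) = z^3 -z^2 -z -15.


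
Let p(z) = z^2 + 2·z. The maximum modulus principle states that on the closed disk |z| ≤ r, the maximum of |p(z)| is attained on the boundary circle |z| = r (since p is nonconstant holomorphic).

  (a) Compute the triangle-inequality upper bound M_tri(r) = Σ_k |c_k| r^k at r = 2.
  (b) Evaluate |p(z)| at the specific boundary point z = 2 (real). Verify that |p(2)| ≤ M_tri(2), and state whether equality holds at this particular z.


Coefficients: c_0 = 0, c_1 = 2, c_2 = 1. Radius r = 2.
Part (a). Triangle bound: M_tri(r) = Σ_k |c_k| r^k
  = |0|·2^0 + |2|·2^1 + |1|·2^2
  = 0 + 4 + 4 = 8.
This bounds M(r) := max_{|z|=r} |p(z)| from above; equality holds iff all terms c_k z^k can be made to align in phase at a single z on |z|=r.
Part (b). At z = 2 (real, on the circle |z| = r):
  p(2) = (0)·2^0 + (2)·2^1 + (1)·2^2 = 8.
  |p(2)| = 8.
Since all nonzero coefficients share the same sign, |p(2)| = 8 = M_tri(2); the triangle bound is attained at z = 2, so in fact M(r) = 8.

M_tri(2) = 8; |p(2)| = 8; equality at z=2: yes.


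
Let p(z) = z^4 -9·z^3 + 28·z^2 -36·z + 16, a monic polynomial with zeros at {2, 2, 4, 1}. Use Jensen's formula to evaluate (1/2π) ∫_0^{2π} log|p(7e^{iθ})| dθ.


Zeros: 1, 2, 2, 4; r = 7.
Inside |z| < r: 1, 2, 2, 4. Outside (|z| ≥ r): ∅.
p(0) = 16, so log|p(0)| = log(16) = 2.7726.
Apply Jensen: I(r) = log|p(0)| + Σ_k log(r/|z_k|), summed over zeros inside |z| < r.
  log(r/|z_k|) for z_k = 2: log(7/2) = 1.2528
  log(r/|z_k|) for z_k = 2: log(7/2) = 1.2528
  log(r/|z_k|) for z_k = 4: log(7/4) = 0.5596
  log(r/|z_k|) for z_k = 1: log(7/1) = 1.9459
Sum over inside zeros: 5.0111.
I(r) = log|p(0)| + (inside sum) = 2.7726 + 5.0111 = 7.7836.
Closed form (all zeros inside, monic): I(r) = n·log(r) = 4·log(7) = 7.7836. ✓

I(r) ≈ 7.7836.


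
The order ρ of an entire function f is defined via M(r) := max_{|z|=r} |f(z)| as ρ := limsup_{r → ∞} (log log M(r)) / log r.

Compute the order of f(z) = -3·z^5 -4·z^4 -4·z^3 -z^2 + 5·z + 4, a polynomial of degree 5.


|f(z)| ≤ Σ|c_k|·r^k = O(r^5) as r → ∞. Polynomial growth is O(e^{r^ε}) for every ε > 0 (since r^5/e^{r^ε} → 0), so ρ ≤ ε for all ε > 0, i.e. ρ = 0. Every nonconstant polynomial has order 0.
Therefore ρ = 0.

Order ρ = 0.


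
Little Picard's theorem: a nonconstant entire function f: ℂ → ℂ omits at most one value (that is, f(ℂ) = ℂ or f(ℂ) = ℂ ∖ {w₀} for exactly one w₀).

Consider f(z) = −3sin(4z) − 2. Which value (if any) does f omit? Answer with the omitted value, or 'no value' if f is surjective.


Little Picard bounds the complement of f(ℂ) to at most one point.
sin is entire and surjective onto ℂ: for every w ∈ ℂ, sin(ζ) = w has a solution ζ ∈ ℂ (e.g., via the complex inverse arcsin). With ζ = 4z this gives z = ζ/(4). Then -3·sin(4z) takes every value in -3·ℂ = ℂ, and adding -2 is a bijection of ℂ. So f is surjective and omits no value. (Note: only on the real line is sin bounded by [−1, 1].)

Omitted value: no value.


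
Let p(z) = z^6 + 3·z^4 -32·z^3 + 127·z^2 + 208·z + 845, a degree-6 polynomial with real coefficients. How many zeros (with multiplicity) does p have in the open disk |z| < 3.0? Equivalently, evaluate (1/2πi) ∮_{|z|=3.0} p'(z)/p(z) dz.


The zeros of p are: (-1 + 2i), (-1 - 2i), (-2 + 3i), (-2 - 3i), (3 + 2i), (3 - 2i).
Their magnitudes are: 2.236, 2.236, 3.606, 3.606, 3.606, 3.606.
Zeros with |z| < R = 3.0: (-1 + 2i), (-1 - 2i).
Count = 2.
By the argument principle, (1/2πi) ∮_{|z|=R} p'(z)/p(z) dz equals exactly this count.

Number of zeros inside |z| < 3.0: 2.


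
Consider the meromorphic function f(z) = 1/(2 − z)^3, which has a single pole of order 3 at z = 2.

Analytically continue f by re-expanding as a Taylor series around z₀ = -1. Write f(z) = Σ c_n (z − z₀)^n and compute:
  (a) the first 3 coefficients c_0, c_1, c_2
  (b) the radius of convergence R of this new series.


Let w = z − z₀, so z = z₀ + w.
Then 2 − z = 2 − (z₀ + w) = (2 − z₀) − w = 3 − w.
f(z) = 1/(3 − w)^3 = (1/(3)^3) · (1 − w/(3))^{−3}.
By the binomial series (1−u)^{−3} = Σ_{n≥0} C(n+2, 2) u^n for |u|<1, with u = w/(3):
  c_n = C(n+2, 2) / (3)^(n+3).
  c_0 = 1/(3)^3 = 1/27.
  c_1 = 3/(3)^4 = 1/27.
  c_2 = 6/(3)^5 = 2/81.
The series is valid for |w/d| < 1, i.e. |z − z₀| < |d|.
Radius of convergence: R = |2 − z₀| = |3| = 3 (distance from z₀ to the singularity z = 2).

c_0 = 1/27, c_1 = 1/27, c_2 = 2/81; R = 3.


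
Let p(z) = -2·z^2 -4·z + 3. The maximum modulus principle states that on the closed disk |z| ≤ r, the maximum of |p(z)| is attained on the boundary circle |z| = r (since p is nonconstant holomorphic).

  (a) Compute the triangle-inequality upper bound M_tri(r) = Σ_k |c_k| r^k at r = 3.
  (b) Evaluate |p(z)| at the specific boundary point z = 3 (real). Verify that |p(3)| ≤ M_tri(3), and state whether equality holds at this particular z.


Coefficients: c_0 = 3, c_1 = -4, c_2 = -2. Radius r = 3.
Part (a). Triangle bound: M_tri(r) = Σ_k |c_k| r^k
  = |3|·3^0 + |-4|·3^1 + |-2|·3^2
  = 3 + 12 + 18 = 33.
This bounds M(r) := max_{|z|=r} |p(z)| from above; equality holds iff all terms c_k z^k can be made to align in phase at a single z on |z|=r.
Part (b). At z = 3 (real, on the circle |z| = r):
  p(3) = (3)·3^0 + (-4)·3^1 + (-2)·3^2 = -27.
  |p(3)| = 27.
Check: |p(3)| = 27 ≤ 33 = M_tri(3). ✓ Equality does not hold at z = 3 (the coefficients have mixed signs, so the terms do not all align in phase there).

M_tri(3) = 33; |p(3)| = 27; equality at z=3: no.


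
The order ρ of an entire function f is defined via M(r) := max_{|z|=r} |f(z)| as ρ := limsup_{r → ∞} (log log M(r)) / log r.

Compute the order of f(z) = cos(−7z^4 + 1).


Write cos(w) = (e^{iw} ± e^{−iw})/(2 or 2i), so |cos(w)| ≤ e^{|w|}. With w = −7z^4 + 1, |w| ≤ 7r^4 + 1 on |z|=r, giving M(r) ≤ e^{7r^4 + 1} and ρ ≤ 4. For the lower bound, choose z on |z|=r with -7z^4 purely imaginary of modulus 7r^4; then |cos(−7z^4 + 1)| grows like e^{7r^4}/2, so ρ ≥ 4. Hence ρ = 4.
Therefore ρ = 4.

Order ρ = 4.


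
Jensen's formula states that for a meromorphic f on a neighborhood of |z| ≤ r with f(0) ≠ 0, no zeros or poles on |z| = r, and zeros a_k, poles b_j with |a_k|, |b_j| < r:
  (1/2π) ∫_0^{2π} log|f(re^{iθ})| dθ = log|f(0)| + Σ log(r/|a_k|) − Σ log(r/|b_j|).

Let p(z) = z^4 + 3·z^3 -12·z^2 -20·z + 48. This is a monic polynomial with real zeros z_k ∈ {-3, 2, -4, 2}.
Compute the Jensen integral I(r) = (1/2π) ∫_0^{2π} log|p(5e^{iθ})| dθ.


Zeros: -4, -3, 2, 2; r = 5.
Inside |z| < r: -4, -3, 2, 2. Outside (|z| ≥ r): ∅.
p(0) = 48, so log|p(0)| = log(48) = 3.8712.
Apply Jensen: I(r) = log|p(0)| + Σ_k log(r/|z_k|), summed over zeros inside |z| < r.
  log(r/|z_k|) for z_k = -3: log(5/3) = 0.5108
  log(r/|z_k|) for z_k = 2: log(5/2) = 0.9163
  log(r/|z_k|) for z_k = -4: log(5/4) = 0.2231
  log(r/|z_k|) for z_k = 2: log(5/2) = 0.9163
Sum over inside zeros: 2.5666.
I(r) = log|p(0)| + (inside sum) = 3.8712 + 2.5666 = 6.4378.
Closed form (all zeros inside, monic): I(r) = n·log(r) = 4·log(5) = 6.4378. ✓

I(r) ≈ 6.4378.


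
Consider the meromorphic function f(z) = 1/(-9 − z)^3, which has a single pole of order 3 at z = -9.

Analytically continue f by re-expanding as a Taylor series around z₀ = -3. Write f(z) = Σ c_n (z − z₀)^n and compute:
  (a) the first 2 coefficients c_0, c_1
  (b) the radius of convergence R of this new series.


Let w = z − z₀, so z = z₀ + w.
Then -9 − z = -9 − (z₀ + w) = (-9 − z₀) − w = -6 − w.
f(z) = 1/(-6 − w)^3 = (1/(-6)^3) · (1 − w/(-6))^{−3}.
By the binomial series (1−u)^{−3} = Σ_{n≥0} C(n+2, 2) u^n for |u|<1, with u = w/(-6):
  c_n = C(n+2, 2) / (-6)^(n+3).
  c_0 = 1/(-6)^3 = -1/216.
  c_1 = 3/(-6)^4 = 1/432.
The series is valid for |w/d| < 1, i.e. |z − z₀| < |d|.
Radius of convergence: R = |-9 − z₀| = |-6| = 6 (distance from z₀ to the singularity z = -9).

c_0 = -1/216, c_1 = 1/432; R = 6.


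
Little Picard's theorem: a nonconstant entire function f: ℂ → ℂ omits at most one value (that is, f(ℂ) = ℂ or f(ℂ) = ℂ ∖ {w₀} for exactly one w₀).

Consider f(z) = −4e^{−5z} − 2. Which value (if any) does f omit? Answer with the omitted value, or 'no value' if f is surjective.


Little Picard bounds the complement of f(ℂ) to at most one point.
e^{−5z} is never zero on ℂ, so -4·e^{−5z} takes every value in ℂ ∖ {0}. Adding -2 shifts the range to ℂ ∖ {-2}. Thus f omits exactly the value -2.

Omitted value: -2.


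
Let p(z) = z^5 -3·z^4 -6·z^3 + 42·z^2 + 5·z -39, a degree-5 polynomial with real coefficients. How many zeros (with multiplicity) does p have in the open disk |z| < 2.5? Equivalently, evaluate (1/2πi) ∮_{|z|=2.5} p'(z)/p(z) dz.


The zeros of p are: -1, 1, -3, (3 + 2i), (3 - 2i).
Their magnitudes are: 1, 1, 3, 3.606, 3.606.
Zeros with |z| < R = 2.5: -1, 1.
Count = 2.
By the argument principle, (1/2πi) ∮_{|z|=R} p'(z)/p(z) dz equals exactly this count.

Number of zeros inside |z| < 2.5: 2.


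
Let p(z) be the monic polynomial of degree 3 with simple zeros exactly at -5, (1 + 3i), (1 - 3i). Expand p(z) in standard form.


The polynomial is p(z) = ∏_{α ∈ S} (z − α), where S = {-5, (1 + 3i), (1 - 3i)}.
Expanding the product yields: p(z) = z^3 + 3·z^2 + 50.
Note conjugate pairs combine to real quadratics: (z − (1+3i))(z − (1−3i)) = z² − 2z + 10.
The resulting polynomial has degree 3 and real coefficients as required.

p(z) = z^3 + 3·z^2 + 50.


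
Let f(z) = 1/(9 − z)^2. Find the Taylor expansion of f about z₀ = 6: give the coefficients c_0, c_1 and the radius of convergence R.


Let w = z − z₀, so z = z₀ + w.
Then 9 − z = 9 − (z₀ + w) = (9 − z₀) − w = 3 − w.
f(z) = 1/(3 − w)^2 = (1/(3)^2) · (1 − w/(3))^{−2}.
By the binomial series (1−u)^{−2} = Σ_{n≥0} C(n+1, 1) u^n for |u|<1, with u = w/(3):
  c_n = C(n+1, 1) / (3)^(n+2).
  c_0 = 1/(3)^2 = 1/9.
  c_1 = 2/(3)^3 = 2/27.
The series is valid for |w/d| < 1, i.e. |z − z₀| < |d|.
Radius of convergence: R = |9 − z₀| = |3| = 3 (distance from z₀ to the singularity z = 9).

c_0 = 1/9, c_1 = 2/27; R = 3.
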